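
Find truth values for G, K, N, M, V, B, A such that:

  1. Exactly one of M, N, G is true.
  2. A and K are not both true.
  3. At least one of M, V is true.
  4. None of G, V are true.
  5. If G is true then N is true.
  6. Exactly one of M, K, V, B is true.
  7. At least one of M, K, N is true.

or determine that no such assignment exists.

G: False, K: False, N: False, M: True, V: False, B: False, A: False

  (1) {M, N, G}: 1 true — exactly one ✓
  (2) A=F, K=F — not both ✓
  (3) {M, V}: 1 true — at least one ✓
  (4) {G, V}: 0 true — none ✓
  (5) G=F ⇒ N: vacuous ✓
  (6) {M, K, V, B}: 1 true — exactly one ✓
  (7) {M, K, N}: 1 true — at least one ✓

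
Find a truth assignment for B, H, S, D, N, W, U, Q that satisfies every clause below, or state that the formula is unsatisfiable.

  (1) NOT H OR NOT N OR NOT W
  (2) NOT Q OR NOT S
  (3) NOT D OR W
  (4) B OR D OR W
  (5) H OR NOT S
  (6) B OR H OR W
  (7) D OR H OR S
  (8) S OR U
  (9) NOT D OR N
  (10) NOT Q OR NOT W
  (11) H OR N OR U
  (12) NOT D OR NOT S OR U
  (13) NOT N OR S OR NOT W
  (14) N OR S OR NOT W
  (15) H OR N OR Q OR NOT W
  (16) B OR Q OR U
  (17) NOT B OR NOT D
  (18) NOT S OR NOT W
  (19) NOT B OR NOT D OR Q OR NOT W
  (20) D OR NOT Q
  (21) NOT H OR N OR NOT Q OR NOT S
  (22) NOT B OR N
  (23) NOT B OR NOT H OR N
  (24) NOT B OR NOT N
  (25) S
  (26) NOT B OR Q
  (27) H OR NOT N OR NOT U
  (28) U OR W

Unsatisfiable

Case S = True:
  (NOT Q OR NOT S) forces Q = False.
  (H OR NOT S) forces H = True.
  (NOT S OR NOT W) forces W = False.
  (NOT D OR W) forces D = False.
  (B OR D OR W) forces B = True.
  Clause (NOT B OR Q) is falsified — contradiction.
Case S = False:
  Clause (S) is falsified — contradiction.
Both cases fail, so the formula is unsatisfiable.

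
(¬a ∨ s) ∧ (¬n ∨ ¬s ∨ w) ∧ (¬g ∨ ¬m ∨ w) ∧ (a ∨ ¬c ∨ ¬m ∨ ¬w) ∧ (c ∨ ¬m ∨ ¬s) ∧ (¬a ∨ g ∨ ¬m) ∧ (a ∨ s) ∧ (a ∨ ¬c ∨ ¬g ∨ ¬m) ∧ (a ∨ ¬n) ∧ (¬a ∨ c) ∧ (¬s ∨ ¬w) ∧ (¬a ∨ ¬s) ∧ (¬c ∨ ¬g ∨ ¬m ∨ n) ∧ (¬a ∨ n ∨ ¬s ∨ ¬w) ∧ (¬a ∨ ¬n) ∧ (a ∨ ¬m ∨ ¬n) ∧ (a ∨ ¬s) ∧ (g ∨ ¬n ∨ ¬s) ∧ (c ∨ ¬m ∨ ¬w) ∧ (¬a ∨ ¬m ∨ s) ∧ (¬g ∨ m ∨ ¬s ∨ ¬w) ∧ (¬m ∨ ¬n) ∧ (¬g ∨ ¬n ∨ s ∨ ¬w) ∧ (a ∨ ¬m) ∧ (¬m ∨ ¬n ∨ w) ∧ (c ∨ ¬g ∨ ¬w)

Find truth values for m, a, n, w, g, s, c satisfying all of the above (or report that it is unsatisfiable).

Unsatisfiable

Case a = True:
  (¬a ∨ s) forces s = True.
  Clause (¬a ∨ ¬s) is falsified — contradiction.
Case a = False:
  (a ∨ s) forces s = True.
  Clause (a ∨ ¬s) is falsified — contradiction.
Both cases fail, so the formula is unsatisfiable.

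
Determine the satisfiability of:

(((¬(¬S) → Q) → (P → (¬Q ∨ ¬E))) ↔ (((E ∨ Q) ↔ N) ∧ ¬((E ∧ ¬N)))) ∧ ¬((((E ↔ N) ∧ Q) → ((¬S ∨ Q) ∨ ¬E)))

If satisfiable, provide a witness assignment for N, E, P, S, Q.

Unsatisfiable

The conjunct ¬((((E ↔ N) ∧ Q) → ((¬S ∨ Q) ∨ ¬E))) is unsatisfiable on its own:
  Q = True: this becomes ¬(((E ↔ N) → True)) = False.
  Q = False: this becomes ¬((False → (¬S ∨ ¬E))) = False.
So the whole conjunction is unsatisfiable.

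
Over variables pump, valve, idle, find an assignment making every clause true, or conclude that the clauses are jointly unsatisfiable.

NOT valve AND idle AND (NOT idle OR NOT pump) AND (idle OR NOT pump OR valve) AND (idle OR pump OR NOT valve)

pump=F, valve=F, idle=T

Unit clause (NOT valve) forces valve = False.
Unit clause (idle) forces idle = True.
In (NOT idle OR NOT pump) only NOT pump is left, so pump = False.
Check each clause:
  (NOT valve): NOT valve holds.
  (idle): idle holds.
  (NOT idle OR NOT pump): NOT pump holds.
  (idle OR NOT pump OR valve): idle holds.
  (idle OR pump OR NOT valve): idle holds.
All clauses satisfied.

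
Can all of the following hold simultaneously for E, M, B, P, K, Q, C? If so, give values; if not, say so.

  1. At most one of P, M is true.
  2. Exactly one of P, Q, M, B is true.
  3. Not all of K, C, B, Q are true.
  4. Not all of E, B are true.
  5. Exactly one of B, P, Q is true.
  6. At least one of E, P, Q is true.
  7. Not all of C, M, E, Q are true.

E=F, M=F, B=F, P=T, K=F, Q=F, C=T

  (1) {P, M}: 1 true — at most one ✓
  (2) {P, Q, M, B}: 1 true — exactly one ✓
  (3) {K, C, B, Q}: 1/4 true — not all ✓
  (4) {E, B}: 0/2 true — not all ✓
  (5) {B, P, Q}: 1 true — exactly one ✓
  (6) {E, P, Q}: 1 true — at least one ✓
  (7) {C, M, E, Q}: 1/4 true — not all ✓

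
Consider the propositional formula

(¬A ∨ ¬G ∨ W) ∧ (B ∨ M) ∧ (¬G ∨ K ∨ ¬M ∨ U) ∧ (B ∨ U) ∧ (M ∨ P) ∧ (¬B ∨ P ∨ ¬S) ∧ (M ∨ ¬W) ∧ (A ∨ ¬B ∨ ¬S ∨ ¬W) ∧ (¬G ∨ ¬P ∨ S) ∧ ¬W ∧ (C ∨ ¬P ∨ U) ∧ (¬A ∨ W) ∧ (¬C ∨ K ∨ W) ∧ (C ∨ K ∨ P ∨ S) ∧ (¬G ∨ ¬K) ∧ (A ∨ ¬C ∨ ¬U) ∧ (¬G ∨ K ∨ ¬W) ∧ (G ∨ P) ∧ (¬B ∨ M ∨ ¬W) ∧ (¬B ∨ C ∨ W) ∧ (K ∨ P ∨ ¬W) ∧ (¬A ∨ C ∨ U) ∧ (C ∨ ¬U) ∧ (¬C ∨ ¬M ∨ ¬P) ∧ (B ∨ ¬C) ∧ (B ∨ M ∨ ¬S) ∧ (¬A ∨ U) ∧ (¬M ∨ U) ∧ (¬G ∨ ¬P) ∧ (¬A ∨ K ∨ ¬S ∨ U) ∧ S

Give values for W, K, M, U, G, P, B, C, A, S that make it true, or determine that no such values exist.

W: False, K: True, M: False, U: False, G: False, P: True, B: True, C: True, A: False, S: True

Unit clause (¬W) forces W = False.
In (¬A ∨ W) only ¬A is left, so A = False.
Unit clause (S) forces S = True.
Try K = False:
  (¬C ∨ K ∨ W) forces C = False.
  (¬B ∨ C ∨ W) forces B = False.
  (B ∨ M) forces M = True.
  (B ∨ U) forces U = True.
  clause (C ∨ ¬U) is falsified — backtrack.
So K = True.
  then (¬G ∨ ¬K) forces G = False.
  then (G ∨ P) forces P = True.
Set M = False.
  then (B ∨ M) forces B = True.
  then (¬B ∨ C ∨ W) forces C = True.
  then (A ∨ ¬C ∨ ¬U) forces U = False.
All clauses satisfied.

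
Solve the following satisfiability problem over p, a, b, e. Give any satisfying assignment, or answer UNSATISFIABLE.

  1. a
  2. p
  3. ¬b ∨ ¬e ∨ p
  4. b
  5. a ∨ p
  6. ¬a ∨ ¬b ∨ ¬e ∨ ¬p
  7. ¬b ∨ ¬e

p = True, a = True, b = True, e = False

Unit clause (a) forces a = True.
Unit clause (p) forces p = True.
Unit clause (b) forces b = True.
In (¬a ∨ ¬b ∨ ¬e ∨ ¬p) only ¬e is left, so e = False.
Check each clause:
  (a): a holds.
  (p): p holds.
  (¬b ∨ ¬e ∨ p): ¬e holds.
  (b): b holds.
  (a ∨ p): a holds.
  (¬a ∨ ¬b ∨ ¬e ∨ ¬p): ¬e holds.
  (¬b ∨ ¬e): ¬e holds.
All clauses satisfied.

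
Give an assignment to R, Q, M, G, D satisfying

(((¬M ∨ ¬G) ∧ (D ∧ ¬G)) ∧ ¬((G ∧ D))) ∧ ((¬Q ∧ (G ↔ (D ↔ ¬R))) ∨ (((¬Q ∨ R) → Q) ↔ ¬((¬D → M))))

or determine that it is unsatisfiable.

R: False, Q: False, M: False, G: False, D: True

  ((¬M ∨ ¬G) ∧ (D ∧ ¬G)) ∧ ¬((G ∧ D)) = True
    (¬M ∨ ¬G) ∧ (D ∧ ¬G) = True
      ¬M ∨ ¬G = True
        ¬M = True
        ¬G = True
      D ∧ ¬G = True
        ¬G = True
    ¬((G ∧ D)) = True
      G ∧ D = False
  (¬Q ∧ (G ↔ (D ↔ ¬R))) ∨ (((¬Q ∨ R) → Q) ↔ ¬((¬D → M))) = True
    ¬Q ∧ (G ↔ (D ↔ ¬R)) = False
      ¬Q = True
      G ↔ (D ↔ ¬R) = False
        D ↔ ¬R = True
          ¬R = True
    ((¬Q ∨ R) → Q) ↔ ¬((¬D → M)) = True
      (¬Q ∨ R) → Q = False
        ¬Q ∨ R = True
          ¬Q = True
      ¬((¬D → M)) = False
        ¬D → M = True
          ¬D = False
Both conjuncts True, so the formula holds.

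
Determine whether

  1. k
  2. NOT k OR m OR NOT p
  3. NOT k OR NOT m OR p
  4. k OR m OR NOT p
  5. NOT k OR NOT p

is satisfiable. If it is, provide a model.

k=T; m=F; p=F

Unit clause (k) forces k = True.
In (NOT k OR NOT p) only NOT p is left, so p = False.
In (NOT k OR NOT m OR p) only NOT m is left, so m = False.
Check each clause:
  (k): k holds.
  (NOT k OR m OR NOT p): NOT p holds.
  (NOT k OR NOT m OR p): NOT m holds.
  (k OR m OR NOT p): k holds.
  (NOT k OR NOT p): NOT p holds.
All clauses satisfied.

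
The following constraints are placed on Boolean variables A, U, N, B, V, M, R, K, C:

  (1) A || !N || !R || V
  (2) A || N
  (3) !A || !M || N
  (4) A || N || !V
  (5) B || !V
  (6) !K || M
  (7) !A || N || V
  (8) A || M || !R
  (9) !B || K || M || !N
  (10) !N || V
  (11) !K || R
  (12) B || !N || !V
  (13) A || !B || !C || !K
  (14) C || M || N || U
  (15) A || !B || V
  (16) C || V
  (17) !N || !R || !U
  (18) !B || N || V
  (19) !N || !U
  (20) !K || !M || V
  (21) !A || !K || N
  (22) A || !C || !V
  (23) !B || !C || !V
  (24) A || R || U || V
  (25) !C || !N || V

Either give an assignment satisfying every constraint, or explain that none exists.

A = False; U = False; N = True; B = True; V = True; M = True; R = False; K = False; C = False

Set A = False.
  then (A || N) forces N = True.
  then (!N || V) forces V = True.
  then (B || !N || !V) forces B = True.
  then (!N || !U) forces U = False.
  then (A || !C || !V) forces C = False.
Try M = False:
  (!K || M) forces K = False.
  clause (!B || K || M || !N) is falsified — backtrack.
So M = True.
Set R = False.
  then (!K || R) forces K = False.
All clauses satisfied.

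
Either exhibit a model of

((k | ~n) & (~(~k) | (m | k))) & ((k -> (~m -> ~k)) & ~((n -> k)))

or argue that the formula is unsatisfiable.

Unsatisfiable

Case k = True: the conjunct ~((n -> k)) becomes ~((n -> True)) = False.
Case k = False: the formula simplifies to (~n & m) & ~(~n).
  n = True: the conjunct ~n is False.
  n = False: the conjunct ~(~n) becomes ~(~False) = False.
Both cases fail — unsatisfiable.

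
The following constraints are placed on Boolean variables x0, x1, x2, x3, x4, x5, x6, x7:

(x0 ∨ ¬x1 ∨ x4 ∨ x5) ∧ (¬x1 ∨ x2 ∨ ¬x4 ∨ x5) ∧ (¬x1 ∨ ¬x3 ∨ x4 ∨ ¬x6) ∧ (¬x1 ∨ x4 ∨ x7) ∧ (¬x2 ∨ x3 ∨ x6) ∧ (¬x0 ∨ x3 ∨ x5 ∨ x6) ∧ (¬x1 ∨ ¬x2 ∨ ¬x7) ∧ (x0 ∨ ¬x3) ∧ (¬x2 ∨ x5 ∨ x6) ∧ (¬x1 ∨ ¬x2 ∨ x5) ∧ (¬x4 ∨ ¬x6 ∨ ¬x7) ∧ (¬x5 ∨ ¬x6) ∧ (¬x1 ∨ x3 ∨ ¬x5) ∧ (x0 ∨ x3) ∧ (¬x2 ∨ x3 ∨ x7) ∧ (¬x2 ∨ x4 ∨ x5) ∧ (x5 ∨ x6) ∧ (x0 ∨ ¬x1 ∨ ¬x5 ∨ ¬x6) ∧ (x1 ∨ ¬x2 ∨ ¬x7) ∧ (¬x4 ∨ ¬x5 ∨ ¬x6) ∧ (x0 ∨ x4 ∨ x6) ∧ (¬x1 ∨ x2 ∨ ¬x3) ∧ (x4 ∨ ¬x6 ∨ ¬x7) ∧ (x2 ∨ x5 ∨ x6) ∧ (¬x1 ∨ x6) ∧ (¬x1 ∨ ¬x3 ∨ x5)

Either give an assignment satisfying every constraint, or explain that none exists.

x0 = True, x1 = False, x2 = False, x3 = False, x4 = False, x5 = False, x6 = True, x7 = False

Try x0 = False:
  (x0 ∨ ¬x3) forces x3 = False.
  clause (x0 ∨ x3) is falsified — backtrack.
So x0 = True.
Set x1 = False.
Set x2 = False.
Set x3 = False.
Set x4 = False.
Set x5 = False.
  then (¬x0 ∨ x3 ∨ x5 ∨ x6) forces x6 = True.
  then (x4 ∨ ¬x6 ∨ ¬x7) forces x7 = False.
All clauses satisfied.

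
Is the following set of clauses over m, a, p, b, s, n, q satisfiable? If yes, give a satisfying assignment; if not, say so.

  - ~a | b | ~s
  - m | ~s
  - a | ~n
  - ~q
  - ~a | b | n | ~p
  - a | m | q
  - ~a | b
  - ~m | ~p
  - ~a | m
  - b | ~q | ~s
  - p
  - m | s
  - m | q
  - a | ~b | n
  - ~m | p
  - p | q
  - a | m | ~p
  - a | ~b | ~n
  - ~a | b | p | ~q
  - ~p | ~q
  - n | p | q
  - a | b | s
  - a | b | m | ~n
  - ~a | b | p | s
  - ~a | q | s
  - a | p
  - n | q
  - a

Case p = True:
  (~q) forces q = False.
  (~m | ~p) forces m = False.
  Clause (m | q) is falsified — contradiction.
Case p = False:
  Clause (p) is falsified — contradiction.
Both cases fail, so the formula is unsatisfiable.

The formula is unsatisfiable.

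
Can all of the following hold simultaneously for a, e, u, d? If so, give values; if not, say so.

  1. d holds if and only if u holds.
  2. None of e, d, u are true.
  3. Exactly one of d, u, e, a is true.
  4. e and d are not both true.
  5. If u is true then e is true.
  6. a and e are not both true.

a: True, e: False, u: False, d: False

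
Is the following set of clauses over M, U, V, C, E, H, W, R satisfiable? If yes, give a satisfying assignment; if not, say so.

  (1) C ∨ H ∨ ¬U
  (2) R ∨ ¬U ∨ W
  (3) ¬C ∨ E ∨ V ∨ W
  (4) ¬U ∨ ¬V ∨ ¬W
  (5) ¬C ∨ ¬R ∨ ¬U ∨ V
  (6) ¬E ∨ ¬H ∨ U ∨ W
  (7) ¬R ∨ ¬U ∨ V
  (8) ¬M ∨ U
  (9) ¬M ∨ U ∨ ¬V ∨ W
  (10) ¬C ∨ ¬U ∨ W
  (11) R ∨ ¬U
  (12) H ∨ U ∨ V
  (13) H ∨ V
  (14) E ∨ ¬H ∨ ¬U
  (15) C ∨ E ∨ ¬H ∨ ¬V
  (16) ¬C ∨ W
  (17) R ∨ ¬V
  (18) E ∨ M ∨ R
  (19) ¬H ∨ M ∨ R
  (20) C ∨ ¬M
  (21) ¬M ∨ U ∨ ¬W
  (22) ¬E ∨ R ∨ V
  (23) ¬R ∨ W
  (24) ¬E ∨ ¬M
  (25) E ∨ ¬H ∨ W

Try M = True:
  (¬M ∨ U) forces U = True.
  (R ∨ ¬U) forces R = True.
  (¬R ∨ ¬U ∨ V) forces V = True.
  (¬U ∨ ¬V ∨ ¬W) forces W = False.
  clause (¬R ∨ W) is falsified — backtrack.
So M = False.
Set U = False.
Set V = True.
  then (R ∨ ¬V) forces R = True.
  then (¬R ∨ W) forces W = True.
Set C = False.
Set E = False.
  then (C ∨ E ∨ ¬H ∨ ¬V) forces H = False.
All clauses satisfied.

M = False; U = False; V = True; C = False; E = False; H = False; W = True; R = True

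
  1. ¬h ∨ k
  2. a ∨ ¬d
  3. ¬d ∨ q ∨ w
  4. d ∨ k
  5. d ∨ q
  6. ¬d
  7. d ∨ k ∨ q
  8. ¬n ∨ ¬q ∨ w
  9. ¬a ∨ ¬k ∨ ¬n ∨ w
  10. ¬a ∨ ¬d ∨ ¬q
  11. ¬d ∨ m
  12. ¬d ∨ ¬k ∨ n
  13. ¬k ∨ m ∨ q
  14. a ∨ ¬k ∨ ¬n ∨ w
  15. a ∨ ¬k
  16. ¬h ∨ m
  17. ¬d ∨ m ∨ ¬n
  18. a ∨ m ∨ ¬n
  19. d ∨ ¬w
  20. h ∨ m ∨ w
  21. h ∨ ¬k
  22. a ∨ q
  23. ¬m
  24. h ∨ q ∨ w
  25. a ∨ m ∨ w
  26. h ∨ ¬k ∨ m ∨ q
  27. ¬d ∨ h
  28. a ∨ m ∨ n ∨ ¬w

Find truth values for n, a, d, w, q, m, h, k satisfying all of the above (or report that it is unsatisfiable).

UNSATISFIABLE

Case m = True:
  Clause (¬m) is falsified — contradiction.
Case m = False:
  (¬d) forces d = False.
  (d ∨ k) forces k = True.
  (d ∨ q) forces q = True.
  (a ∨ ¬k) forces a = True.
  (¬h ∨ m) forces h = False.
  Clause (h ∨ ¬k) is falsified — contradiction.
Both cases fail, so the formula is unsatisfiable.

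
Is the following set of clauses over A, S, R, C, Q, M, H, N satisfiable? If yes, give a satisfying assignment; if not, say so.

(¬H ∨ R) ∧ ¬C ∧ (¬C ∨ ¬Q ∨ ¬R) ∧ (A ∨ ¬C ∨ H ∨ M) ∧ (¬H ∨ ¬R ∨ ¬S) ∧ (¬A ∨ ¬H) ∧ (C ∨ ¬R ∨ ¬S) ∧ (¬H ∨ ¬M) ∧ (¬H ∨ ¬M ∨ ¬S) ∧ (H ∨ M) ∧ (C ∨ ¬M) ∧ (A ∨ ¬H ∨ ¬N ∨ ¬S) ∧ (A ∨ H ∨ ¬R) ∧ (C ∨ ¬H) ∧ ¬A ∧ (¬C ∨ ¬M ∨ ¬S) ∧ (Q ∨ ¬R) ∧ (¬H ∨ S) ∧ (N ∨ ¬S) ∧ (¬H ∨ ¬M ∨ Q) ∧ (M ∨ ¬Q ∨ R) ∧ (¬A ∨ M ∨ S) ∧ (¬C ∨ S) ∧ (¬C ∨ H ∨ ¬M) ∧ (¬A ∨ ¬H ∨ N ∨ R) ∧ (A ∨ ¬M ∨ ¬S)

Unsatisfiable — no assignment works.

Case C = True:
  Clause (¬C) is falsified — contradiction.
Case C = False:
  (C ∨ ¬M) forces M = False.
  (H ∨ M) forces H = True.
  Clause (C ∨ ¬H) is falsified — contradiction.
Both cases fail, so the formula is unsatisfiable.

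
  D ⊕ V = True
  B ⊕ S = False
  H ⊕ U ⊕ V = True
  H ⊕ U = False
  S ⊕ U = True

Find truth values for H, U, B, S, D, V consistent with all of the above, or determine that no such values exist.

H: True, U: True, B: False, S: False, D: False, V: True

D ⊕ V = F ⊕ T = True ✓
B ⊕ S = F ⊕ F = False ✓
H ⊕ U ⊕ V = T ⊕ T ⊕ T = True ✓
H ⊕ U = T ⊕ T = False ✓
S ⊕ U = F ⊕ T = True ✓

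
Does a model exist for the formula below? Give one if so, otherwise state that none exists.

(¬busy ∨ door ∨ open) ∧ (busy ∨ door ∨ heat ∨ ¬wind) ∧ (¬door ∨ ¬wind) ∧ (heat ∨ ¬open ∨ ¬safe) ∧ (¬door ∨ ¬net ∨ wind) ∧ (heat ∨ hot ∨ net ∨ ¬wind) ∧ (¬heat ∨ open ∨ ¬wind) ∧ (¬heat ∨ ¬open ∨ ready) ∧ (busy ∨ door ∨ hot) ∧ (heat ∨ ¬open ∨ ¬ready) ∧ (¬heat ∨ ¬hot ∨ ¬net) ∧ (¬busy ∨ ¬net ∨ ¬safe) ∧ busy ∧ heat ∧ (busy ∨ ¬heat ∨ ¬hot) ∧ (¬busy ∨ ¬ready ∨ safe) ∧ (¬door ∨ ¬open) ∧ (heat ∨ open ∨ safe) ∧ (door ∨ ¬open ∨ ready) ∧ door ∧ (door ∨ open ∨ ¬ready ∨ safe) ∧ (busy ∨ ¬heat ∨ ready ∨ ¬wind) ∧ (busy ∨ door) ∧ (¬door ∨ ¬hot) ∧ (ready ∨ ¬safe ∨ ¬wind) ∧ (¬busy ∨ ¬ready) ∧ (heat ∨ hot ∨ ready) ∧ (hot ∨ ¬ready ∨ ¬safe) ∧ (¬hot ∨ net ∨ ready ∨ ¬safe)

Unit clause (busy) forces busy = True.
Unit clause (heat) forces heat = True.
Unit clause (door) forces door = True.
In (¬door ∨ ¬hot) only ¬hot is left, so hot = False.
In (¬busy ∨ ¬ready) only ¬ready is left, so ready = False.
In (¬door ∨ ¬wind) only ¬wind is left, so wind = False.
In (¬door ∨ ¬net ∨ wind) only ¬net is left, so net = False.
In (¬heat ∨ ¬open ∨ ready) only ¬open is left, so open = False.
Set safe = False.
All clauses satisfied.

safe = False; open = False; busy = True; heat = True; door = True; hot = False; wind = False; net = False; ready = False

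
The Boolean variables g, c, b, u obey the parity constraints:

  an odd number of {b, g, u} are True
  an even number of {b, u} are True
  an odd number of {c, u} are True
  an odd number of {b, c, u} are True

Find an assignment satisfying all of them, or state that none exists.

g: True, c: True, b: False, u: False

{b, g, u}: 1 true → odd ✓
{b, u}: 0 true → even ✓
{c, u}: 1 true → odd ✓
{b, c, u}: 1 true → odd ✓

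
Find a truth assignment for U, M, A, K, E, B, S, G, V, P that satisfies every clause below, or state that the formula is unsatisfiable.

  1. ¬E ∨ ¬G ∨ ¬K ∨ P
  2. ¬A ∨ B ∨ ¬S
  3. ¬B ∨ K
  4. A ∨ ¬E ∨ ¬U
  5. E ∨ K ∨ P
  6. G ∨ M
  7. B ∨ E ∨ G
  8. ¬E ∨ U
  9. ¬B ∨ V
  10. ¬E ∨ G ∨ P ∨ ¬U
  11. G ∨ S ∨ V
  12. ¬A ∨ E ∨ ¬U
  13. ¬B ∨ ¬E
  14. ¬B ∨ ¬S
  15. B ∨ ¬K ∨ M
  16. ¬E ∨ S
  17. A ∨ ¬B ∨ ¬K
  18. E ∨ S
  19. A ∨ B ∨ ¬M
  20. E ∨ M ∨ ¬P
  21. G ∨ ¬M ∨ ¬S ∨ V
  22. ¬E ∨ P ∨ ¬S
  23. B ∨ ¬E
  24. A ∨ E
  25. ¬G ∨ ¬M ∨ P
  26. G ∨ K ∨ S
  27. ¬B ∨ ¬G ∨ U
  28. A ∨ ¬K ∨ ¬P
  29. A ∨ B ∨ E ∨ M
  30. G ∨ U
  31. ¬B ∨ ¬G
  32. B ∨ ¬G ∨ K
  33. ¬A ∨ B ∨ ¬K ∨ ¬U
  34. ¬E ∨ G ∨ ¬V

Unsatisfiable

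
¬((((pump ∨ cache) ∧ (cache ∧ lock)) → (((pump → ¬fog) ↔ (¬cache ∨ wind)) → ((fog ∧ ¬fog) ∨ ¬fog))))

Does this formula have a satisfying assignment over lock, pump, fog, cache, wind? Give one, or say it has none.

lock = True; pump = False; fog = True; cache = True; wind = True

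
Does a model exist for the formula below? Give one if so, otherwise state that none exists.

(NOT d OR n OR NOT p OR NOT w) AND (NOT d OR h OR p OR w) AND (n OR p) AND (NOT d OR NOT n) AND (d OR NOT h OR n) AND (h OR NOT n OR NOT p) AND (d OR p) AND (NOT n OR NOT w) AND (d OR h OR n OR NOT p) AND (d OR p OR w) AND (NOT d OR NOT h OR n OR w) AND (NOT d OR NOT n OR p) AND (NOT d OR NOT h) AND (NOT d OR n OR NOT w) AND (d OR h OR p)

p = True, w = False, h = True, d = False, n = True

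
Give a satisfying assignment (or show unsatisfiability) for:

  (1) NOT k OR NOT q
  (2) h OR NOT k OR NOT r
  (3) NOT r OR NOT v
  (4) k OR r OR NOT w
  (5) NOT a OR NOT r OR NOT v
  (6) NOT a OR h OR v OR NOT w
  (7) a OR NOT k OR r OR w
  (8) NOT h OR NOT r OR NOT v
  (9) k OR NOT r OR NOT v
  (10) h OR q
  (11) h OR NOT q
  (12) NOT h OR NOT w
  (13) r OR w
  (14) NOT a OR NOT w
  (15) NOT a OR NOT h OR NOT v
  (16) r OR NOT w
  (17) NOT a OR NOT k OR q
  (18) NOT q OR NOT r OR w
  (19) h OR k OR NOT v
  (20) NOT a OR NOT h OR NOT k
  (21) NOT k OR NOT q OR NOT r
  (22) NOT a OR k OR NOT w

Try r = False:
  (r OR w) forces w = True.
  clause (r OR NOT w) is falsified — backtrack.
So r = True.
  then (NOT r OR NOT v) forces v = False.
Set a = False.
Set h = True.
  then (NOT h OR NOT w) forces w = False.
  then (NOT q OR NOT r OR w) forces q = False.
Set k = True.
All clauses satisfied.

r: True, a: False, h: True, q: False, v: False, k: True, w: False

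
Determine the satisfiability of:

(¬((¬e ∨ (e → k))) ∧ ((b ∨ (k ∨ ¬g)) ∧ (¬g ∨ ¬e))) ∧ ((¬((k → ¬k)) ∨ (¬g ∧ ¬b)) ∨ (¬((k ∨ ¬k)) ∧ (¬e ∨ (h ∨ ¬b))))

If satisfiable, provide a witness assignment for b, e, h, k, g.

b=F, e=T, h=T, k=F, g=F

  ¬((¬e ∨ (e → k))) ∧ ((b ∨ (k ∨ ¬g)) ∧ (¬g ∨ ¬e)) = True
    ¬((¬e ∨ (e → k))) = True
      ¬e ∨ (e → k) = False
        ¬e = False
        e → k = False
    (b ∨ (k ∨ ¬g)) ∧ (¬g ∨ ¬e) = True
      b ∨ (k ∨ ¬g) = True
        k ∨ ¬g = True
          ¬g = True
      ¬g ∨ ¬e = True
        ¬g = True
        ¬e = False
  (¬((k → ¬k)) ∨ (¬g ∧ ¬b)) ∨ (¬((k ∨ ¬k)) ∧ (¬e ∨ (h ∨ ¬b))) = True
    ¬((k → ¬k)) ∨ (¬g ∧ ¬b) = True
      ¬((k → ¬k)) = False
        k → ¬k = True
          ¬k = True
      ¬g ∧ ¬b = True
        ¬g = True
        ¬b = True
    ¬((k ∨ ¬k)) ∧ (¬e ∨ (h ∨ ¬b)) = False
      ¬((k ∨ ¬k)) = False
        k ∨ ¬k = True
          ¬k = True
      ¬e ∨ (h ∨ ¬b) = True
        ¬e = False
        h ∨ ¬b = True
          ¬b = True
Both conjuncts True, so the formula holds.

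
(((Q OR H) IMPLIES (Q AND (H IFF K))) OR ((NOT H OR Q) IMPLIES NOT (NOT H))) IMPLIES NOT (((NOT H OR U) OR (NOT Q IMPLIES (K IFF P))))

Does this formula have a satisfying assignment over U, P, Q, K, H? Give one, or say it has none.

U = True, P = False, Q = True, K = True, H = False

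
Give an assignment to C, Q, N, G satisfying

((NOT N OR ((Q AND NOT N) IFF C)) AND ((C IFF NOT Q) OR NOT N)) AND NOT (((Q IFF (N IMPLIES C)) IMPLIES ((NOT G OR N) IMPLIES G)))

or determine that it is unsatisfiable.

C: False, Q: True, N: False, G: False

  (NOT N OR ((Q AND NOT N) IFF C)) AND ((C IFF NOT Q) OR NOT N) = True
    NOT N OR ((Q AND NOT N) IFF C) = True
      NOT N = True
      (Q AND NOT N) IFF C = False
        Q AND NOT N = True
          NOT N = True
    (C IFF NOT Q) OR NOT N = True
      C IFF NOT Q = True
        NOT Q = False
      NOT N = True
  NOT (((Q IFF (N IMPLIES C)) IMPLIES ((NOT G OR N) IMPLIES G))) = True
    (Q IFF (N IMPLIES C)) IMPLIES ((NOT G OR N) IMPLIES G) = False
      Q IFF (N IMPLIES C) = True
        N IMPLIES C = True
      (NOT G OR N) IMPLIES G = False
        NOT G OR N = True
          NOT G = True
Both conjuncts True, so the formula holds.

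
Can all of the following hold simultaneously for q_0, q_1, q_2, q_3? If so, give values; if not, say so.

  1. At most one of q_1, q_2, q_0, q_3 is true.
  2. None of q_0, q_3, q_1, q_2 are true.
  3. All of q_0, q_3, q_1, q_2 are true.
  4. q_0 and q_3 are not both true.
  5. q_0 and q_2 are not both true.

UNSATISFIABLE

Case q_0 = True:
  Constraint (2) is violated (q_0=T) — contradiction.
Case q_0 = False:
  Constraint (3) is violated (q_0=F) — contradiction.
Both cases fail — unsatisfiable.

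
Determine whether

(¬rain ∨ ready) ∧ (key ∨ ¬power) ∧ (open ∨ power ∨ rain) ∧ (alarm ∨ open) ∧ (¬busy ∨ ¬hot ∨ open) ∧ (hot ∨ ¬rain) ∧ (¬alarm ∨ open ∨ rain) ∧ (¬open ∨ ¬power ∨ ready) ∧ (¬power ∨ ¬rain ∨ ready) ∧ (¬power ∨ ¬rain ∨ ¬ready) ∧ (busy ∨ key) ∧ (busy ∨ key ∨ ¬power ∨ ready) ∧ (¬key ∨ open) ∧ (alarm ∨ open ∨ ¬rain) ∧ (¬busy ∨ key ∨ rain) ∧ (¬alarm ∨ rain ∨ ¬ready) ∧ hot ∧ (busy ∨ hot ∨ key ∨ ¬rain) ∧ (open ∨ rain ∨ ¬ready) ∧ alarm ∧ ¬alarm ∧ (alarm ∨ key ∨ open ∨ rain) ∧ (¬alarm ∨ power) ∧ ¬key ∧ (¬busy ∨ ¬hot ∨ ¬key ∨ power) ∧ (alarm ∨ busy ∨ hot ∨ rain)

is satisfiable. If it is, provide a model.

The formula is unsatisfiable.

Case alarm = True:
  Clause (¬alarm) is falsified — contradiction.
Case alarm = False:
  Clause (alarm) is falsified — contradiction.
Both cases fail, so the formula is unsatisfiable.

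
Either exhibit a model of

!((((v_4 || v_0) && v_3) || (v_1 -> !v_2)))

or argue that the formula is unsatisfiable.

v_0: True, v_1: True, v_2: True, v_3: False, v_4: False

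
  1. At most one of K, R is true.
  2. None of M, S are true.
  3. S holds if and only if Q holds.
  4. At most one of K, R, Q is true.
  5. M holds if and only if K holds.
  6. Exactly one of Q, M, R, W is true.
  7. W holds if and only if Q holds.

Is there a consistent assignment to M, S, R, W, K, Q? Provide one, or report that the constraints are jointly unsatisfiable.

M = False; S = False; R = True; W = False; K = False; Q = False

  (1) {K, R}: 1 true — at most one ✓
  (2) {M, S}: 0 true — none ✓
  (3) S=F, Q=F — same ✓
  (4) {K, R, Q}: 1 true — at most one ✓
  (5) M=F, K=F — same ✓
  (6) {Q, M, R, W}: 1 true — exactly one ✓
  (7) W=F, Q=F — same ✓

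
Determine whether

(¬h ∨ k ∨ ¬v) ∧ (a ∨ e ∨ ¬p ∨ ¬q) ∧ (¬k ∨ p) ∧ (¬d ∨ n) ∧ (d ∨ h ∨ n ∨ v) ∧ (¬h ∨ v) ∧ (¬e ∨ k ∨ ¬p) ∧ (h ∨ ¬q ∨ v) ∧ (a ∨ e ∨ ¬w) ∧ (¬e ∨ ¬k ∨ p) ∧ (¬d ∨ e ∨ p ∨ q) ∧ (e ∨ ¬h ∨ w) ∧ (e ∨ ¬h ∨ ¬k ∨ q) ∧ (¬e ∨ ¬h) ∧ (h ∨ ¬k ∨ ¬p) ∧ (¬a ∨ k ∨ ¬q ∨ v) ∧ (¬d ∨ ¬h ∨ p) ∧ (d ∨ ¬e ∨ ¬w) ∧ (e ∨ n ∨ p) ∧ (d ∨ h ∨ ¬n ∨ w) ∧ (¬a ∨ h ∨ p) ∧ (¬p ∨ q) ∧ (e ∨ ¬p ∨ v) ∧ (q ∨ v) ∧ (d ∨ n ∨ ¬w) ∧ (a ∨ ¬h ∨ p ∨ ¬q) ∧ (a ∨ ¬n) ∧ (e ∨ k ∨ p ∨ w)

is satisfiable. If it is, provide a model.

n = False, a = True, w = False, v = True, h = False, e = False, k = False, q = True, d = False, p = True

Set n = False.
  then (¬d ∨ n) forces d = False.
  then (d ∨ n ∨ ¬w) forces w = False.
Set a = True.
Set v = True.
Set h = False.
  then (¬a ∨ h ∨ p) forces p = True.
  then (¬p ∨ q) forces q = True.
  then (h ∨ ¬k ∨ ¬p) forces k = False.
  then (¬e ∨ k ∨ ¬p) forces e = False.
All clauses satisfied.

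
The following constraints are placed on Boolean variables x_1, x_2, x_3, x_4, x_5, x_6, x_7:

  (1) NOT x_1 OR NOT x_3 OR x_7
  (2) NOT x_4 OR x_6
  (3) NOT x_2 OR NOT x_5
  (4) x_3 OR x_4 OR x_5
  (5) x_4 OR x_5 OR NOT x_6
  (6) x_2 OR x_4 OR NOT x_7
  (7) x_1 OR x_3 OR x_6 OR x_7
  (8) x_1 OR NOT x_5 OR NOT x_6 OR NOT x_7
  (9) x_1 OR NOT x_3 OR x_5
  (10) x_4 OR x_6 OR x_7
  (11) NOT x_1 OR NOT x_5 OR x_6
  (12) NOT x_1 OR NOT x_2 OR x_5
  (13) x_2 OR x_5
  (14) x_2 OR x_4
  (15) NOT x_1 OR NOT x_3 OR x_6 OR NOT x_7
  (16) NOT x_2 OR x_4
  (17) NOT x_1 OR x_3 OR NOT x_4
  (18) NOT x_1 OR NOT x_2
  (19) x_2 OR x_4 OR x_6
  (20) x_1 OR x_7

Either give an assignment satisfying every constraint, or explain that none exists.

Set x_1 = True.
  then (NOT x_1 OR NOT x_2) forces x_2 = False.
  then (x_2 OR x_5) forces x_5 = True.
  then (x_2 OR x_4) forces x_4 = True.
  then (NOT x_1 OR x_3 OR NOT x_4) forces x_3 = True.
  then (NOT x_1 OR NOT x_3 OR x_7) forces x_7 = True.
  then (NOT x_4 OR x_6) forces x_6 = True.
All clauses satisfied.

x_1 = True; x_2 = False; x_3 = True; x_4 = True; x_5 = True; x_6 = True; x_7 = True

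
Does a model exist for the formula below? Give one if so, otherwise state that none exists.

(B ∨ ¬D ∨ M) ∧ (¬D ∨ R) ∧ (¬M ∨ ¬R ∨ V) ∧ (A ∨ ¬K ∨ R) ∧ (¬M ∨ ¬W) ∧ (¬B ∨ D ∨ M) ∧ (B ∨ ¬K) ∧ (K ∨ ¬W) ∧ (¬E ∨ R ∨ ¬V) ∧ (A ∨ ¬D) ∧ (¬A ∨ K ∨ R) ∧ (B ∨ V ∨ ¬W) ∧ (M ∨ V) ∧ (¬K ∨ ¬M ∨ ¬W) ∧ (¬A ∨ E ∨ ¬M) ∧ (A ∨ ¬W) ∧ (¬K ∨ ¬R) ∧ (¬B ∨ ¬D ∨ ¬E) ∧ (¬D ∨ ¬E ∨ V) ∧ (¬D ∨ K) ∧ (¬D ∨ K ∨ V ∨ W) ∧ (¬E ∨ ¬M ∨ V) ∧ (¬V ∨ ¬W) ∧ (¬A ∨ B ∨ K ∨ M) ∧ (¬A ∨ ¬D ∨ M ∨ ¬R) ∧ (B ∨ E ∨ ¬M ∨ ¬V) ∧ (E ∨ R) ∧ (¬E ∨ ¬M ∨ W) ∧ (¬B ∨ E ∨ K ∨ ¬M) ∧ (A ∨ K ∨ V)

R=T, D=F, M=F, V=T, E=T, K=F, A=F, B=F, W=F

Try R = False:
  (¬D ∨ R) forces D = False.
  (E ∨ R) forces E = True.
  (¬E ∨ R ∨ ¬V) forces V = False.
  (M ∨ V) forces M = True.
  clause (¬E ∨ ¬M ∨ V) is falsified — backtrack.
So R = True.
  then (¬K ∨ ¬R) forces K = False.
  then (¬D ∨ K) forces D = False.
  then (K ∨ ¬W) forces W = False.
Set M = False.
  then (¬B ∨ D ∨ M) forces B = False.
  then (M ∨ V) forces V = True.
  then (¬A ∨ B ∨ K ∨ M) forces A = False.
Set E = True.
All clauses satisfied.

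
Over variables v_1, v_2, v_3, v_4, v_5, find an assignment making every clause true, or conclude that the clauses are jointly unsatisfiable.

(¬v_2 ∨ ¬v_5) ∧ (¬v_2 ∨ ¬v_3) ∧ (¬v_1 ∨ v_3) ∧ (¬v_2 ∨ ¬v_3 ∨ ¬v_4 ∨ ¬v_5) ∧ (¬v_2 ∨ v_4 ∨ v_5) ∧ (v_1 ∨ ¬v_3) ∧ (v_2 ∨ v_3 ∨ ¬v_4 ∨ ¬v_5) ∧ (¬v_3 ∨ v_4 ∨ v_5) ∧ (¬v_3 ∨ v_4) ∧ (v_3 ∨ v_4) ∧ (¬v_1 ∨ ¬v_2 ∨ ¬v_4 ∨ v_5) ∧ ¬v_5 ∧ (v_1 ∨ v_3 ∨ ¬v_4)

v_1 = True, v_2 = False, v_3 = True, v_4 = True, v_5 = False

Unit clause (¬v_5) forces v_5 = False.
Set v_1 = True.
  then (¬v_1 ∨ v_3) forces v_3 = True.
  then (¬v_3 ∨ v_4 ∨ v_5) forces v_4 = True.
  then (¬v_1 ∨ ¬v_2 ∨ ¬v_4 ∨ v_5) forces v_2 = False.
All clauses satisfied.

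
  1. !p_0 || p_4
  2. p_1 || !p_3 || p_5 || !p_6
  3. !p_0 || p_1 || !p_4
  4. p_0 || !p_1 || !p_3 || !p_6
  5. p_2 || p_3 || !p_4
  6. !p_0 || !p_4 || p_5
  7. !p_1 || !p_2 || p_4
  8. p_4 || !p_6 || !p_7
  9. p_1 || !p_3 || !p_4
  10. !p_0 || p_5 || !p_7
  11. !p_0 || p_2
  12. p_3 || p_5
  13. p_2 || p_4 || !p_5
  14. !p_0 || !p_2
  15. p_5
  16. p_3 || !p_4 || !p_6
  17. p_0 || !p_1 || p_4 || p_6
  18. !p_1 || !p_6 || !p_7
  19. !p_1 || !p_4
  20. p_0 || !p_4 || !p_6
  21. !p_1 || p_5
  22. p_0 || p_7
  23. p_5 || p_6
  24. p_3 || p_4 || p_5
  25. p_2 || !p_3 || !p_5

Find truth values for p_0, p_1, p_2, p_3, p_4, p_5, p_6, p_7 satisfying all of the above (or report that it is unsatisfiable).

Unit clause (p_5) forces p_5 = True.
Try p_0 = True:
  (!p_0 || p_4) forces p_4 = True.
  (!p_0 || p_1 || !p_4) forces p_1 = True.
  clause (!p_1 || !p_4) is falsified — backtrack.
So p_0 = False.
  then (p_0 || p_7) forces p_7 = True.
Try p_1 = True:
  (!p_1 || !p_6 || !p_7) forces p_6 = False.
  (p_0 || !p_1 || p_4 || p_6) forces p_4 = True.
  clause (!p_1 || !p_4) is falsified — backtrack.
So p_1 = False.
Set p_2 = True.
Set p_3 = False.
Set p_4 = True.
  then (p_3 || !p_4 || !p_6) forces p_6 = False.
All clauses satisfied.

p_0 = False, p_1 = False, p_2 = True, p_3 = False, p_4 = True, p_5 = True, p_6 = False, p_7 = True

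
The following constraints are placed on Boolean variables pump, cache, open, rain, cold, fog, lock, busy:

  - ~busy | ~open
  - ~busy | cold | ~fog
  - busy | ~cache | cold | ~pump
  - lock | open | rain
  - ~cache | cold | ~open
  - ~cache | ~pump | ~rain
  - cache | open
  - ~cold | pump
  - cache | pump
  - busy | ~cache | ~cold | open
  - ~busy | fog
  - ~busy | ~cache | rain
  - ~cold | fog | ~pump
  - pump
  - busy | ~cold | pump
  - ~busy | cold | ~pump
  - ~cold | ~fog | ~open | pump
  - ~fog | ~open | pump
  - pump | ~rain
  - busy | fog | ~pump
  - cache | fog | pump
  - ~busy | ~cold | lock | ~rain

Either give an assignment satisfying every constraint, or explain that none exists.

Unit clause (pump) forces pump = True.
Set cache = False.
  then (cache | open) forces open = True.
  then (~busy | ~open) forces busy = False.
  then (busy | fog | ~pump) forces fog = True.
Set rain = False.
Set cold = True.
Set lock = False.
All clauses satisfied.

pump = True, cache = False, open = True, rain = False, cold = True, fog = True, lock = False, busy = False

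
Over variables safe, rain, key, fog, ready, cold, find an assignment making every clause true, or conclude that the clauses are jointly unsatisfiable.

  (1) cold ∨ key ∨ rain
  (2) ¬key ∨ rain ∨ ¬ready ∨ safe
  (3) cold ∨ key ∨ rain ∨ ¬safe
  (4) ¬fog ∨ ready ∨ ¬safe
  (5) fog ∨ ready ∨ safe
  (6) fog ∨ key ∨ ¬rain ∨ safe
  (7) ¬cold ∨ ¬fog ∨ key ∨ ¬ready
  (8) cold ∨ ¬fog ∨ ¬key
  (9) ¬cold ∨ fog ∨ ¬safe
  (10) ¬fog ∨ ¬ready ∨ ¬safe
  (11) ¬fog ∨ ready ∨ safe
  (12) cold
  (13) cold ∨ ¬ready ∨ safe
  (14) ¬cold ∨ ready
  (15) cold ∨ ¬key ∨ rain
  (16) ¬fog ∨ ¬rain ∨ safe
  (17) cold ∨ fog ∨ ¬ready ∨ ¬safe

Unit clause (cold) forces cold = True.
In (¬cold ∨ ready) only ready is left, so ready = True.
Set safe = False.
Set rain = True.
  then (¬fog ∨ ¬rain ∨ safe) forces fog = False.
  then (fog ∨ key ∨ ¬rain ∨ safe) forces key = True.
All clauses satisfied.

safe = False; rain = True; key = True; fog = False; ready = True; cold = True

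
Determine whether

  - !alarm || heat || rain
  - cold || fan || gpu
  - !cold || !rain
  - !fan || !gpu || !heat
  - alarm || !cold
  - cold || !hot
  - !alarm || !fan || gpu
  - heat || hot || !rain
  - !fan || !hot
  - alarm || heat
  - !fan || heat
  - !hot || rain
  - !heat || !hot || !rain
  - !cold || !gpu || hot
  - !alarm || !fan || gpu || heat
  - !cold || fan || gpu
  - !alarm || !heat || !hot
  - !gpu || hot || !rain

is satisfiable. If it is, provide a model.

Try hot = True:
  (cold || !hot) forces cold = True.
  (!cold || !rain) forces rain = False.
  clause (!hot || rain) is falsified — backtrack.
So hot = False.
Set heat = True.
Set gpu = True.
  then (!fan || !gpu || !heat) forces fan = False.
  then (!cold || !gpu || hot) forces cold = False.
  then (!gpu || hot || !rain) forces rain = False.
Set alarm = True.
All clauses satisfied.

hot=F; heat=T; gpu=T; alarm=T; cold=F; fan=F; rain=F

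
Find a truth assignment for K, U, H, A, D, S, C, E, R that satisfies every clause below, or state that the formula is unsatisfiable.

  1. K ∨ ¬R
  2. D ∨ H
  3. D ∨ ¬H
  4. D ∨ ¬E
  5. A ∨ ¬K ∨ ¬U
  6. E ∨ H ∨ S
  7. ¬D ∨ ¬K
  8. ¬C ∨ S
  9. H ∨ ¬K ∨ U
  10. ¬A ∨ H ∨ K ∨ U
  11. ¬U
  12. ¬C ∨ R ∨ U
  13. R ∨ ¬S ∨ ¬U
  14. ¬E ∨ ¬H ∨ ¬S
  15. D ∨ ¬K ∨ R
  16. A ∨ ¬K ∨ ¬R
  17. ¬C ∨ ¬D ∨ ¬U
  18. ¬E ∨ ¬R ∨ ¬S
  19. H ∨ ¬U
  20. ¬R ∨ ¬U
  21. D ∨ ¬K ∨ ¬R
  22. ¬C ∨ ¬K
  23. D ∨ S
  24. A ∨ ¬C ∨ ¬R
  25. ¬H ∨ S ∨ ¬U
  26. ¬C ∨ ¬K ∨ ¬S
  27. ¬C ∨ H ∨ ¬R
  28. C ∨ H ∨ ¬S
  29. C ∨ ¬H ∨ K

Unit clause (¬U) forces U = False.
Set K = False.
  then (K ∨ ¬R) forces R = False.
  then (¬C ∨ R ∨ U) forces C = False.
  then (C ∨ ¬H ∨ K) forces H = False.
  then (D ∨ H) forces D = True.
  then (¬A ∨ H ∨ K ∨ U) forces A = False.
  then (C ∨ H ∨ ¬S) forces S = False.
  then (E ∨ H ∨ S) forces E = True.
All clauses satisfied.

K = False, U = False, H = False, A = False, D = True, S = False, C = False, E = True, R = False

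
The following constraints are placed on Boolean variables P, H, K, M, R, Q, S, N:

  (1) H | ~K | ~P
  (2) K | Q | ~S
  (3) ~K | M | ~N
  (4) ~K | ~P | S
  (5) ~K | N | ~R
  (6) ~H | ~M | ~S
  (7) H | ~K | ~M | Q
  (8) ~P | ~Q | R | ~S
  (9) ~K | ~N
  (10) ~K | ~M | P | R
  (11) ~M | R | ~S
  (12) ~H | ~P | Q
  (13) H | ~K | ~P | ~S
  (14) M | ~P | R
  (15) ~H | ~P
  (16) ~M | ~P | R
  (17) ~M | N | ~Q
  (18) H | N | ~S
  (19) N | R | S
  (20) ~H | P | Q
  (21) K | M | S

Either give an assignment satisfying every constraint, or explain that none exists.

P=T; H=F; K=F; M=T; R=T; Q=T; S=T; N=T

Set P = True.
  then (~H | ~P) forces H = False.
  then (H | ~K | ~P) forces K = False.
Set M = True.
  then (~M | ~P | R) forces R = True.
Set Q = True.
  then (~M | N | ~Q) forces N = True.
Set S = True.
All clauses satisfied.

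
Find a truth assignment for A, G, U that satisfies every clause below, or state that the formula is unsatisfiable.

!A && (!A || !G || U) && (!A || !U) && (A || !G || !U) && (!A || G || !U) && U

A: False, G: False, U: True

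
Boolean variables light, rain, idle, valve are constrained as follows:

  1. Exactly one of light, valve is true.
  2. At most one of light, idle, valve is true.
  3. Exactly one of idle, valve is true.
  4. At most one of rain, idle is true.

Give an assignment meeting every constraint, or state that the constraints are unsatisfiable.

light: False, rain: False, idle: False, valve: True

  (1) {light, valve}: 1 true — exactly one ✓
  (2) {light, idle, valve}: 1 true — at most one ✓
  (3) {idle, valve}: 1 true — exactly one ✓
  (4) {rain, idle}: 0 true — at most one ✓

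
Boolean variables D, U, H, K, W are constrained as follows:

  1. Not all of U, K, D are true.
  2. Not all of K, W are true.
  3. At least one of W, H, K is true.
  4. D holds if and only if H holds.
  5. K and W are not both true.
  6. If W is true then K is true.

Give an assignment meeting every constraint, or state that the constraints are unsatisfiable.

D: True, U: True, H: True, K: False, W: False

  (1) {U, K, D}: 2/3 true — not all ✓
  (2) {K, W}: 0/2 true — not all ✓
  (3) {W, H, K}: 1 true — at least one ✓
  (4) D=T, H=T — same ✓
  (5) K=F, W=F — not both ✓
  (6) W=F ⇒ K: vacuous ✓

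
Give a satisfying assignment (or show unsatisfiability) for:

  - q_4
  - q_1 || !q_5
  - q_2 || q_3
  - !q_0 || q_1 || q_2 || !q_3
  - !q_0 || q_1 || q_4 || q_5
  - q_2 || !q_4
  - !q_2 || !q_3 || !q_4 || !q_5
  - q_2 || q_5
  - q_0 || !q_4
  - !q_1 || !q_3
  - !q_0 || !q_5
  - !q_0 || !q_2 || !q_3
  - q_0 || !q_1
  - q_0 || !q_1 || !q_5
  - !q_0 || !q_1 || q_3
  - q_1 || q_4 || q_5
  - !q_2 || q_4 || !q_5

Unit clause (q_4) forces q_4 = True.
In (q_2 || !q_4) only q_2 is left, so q_2 = True.
In (q_0 || !q_4) only q_0 is left, so q_0 = True.
In (!q_0 || !q_5) only !q_5 is left, so q_5 = False.
In (!q_0 || !q_2 || !q_3) only !q_3 is left, so q_3 = False.
In (!q_0 || !q_1 || q_3) only !q_1 is left, so q_1 = False.
All clauses satisfied.

q_0 = True; q_1 = False; q_2 = True; q_3 = False; q_4 = True; q_5 = False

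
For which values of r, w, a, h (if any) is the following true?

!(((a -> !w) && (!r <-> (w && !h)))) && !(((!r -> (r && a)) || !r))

The conjunct !(((!r -> (r && a)) || !r)) is unsatisfiable on its own:
  r=F, a=F: evaluates to False.
  r=F, a=T: evaluates to False.
  r=T, a=F: evaluates to False.
  r=T, a=T: evaluates to False.
So the whole conjunction is unsatisfiable.

UNSATISFIABLE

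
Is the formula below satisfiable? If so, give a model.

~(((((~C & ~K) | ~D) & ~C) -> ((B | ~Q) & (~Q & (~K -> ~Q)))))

B: False, Q: True, K: True, D: False, C: False

  ~(((((~C & ~K) | ~D) & ~C) -> ((B | ~Q) & (~Q & (~K -> ~Q))))) = True
    (((~C & ~K) | ~D) & ~C) -> ((B | ~Q) & (~Q & (~K -> ~Q))) = False
      ((~C & ~K) | ~D) & ~C = True
        (~C & ~K) | ~D = True
          ~C & ~K = False
            ~C = True
            ~K = False
          ~D = True
        ~C = True
      (B | ~Q) & (~Q & (~K -> ~Q)) = False
        B | ~Q = False
          ~Q = False
        ~Q & (~K -> ~Q) = False
          ~Q = False
          ~K -> ~Q = True
            ~K = False
            ~Q = False
The formula evaluates to True.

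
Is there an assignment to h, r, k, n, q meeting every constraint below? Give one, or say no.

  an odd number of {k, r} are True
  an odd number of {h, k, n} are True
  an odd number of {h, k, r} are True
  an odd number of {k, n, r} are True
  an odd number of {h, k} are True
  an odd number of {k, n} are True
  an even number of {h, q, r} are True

h = False, r = False, k = True, n = False, q = False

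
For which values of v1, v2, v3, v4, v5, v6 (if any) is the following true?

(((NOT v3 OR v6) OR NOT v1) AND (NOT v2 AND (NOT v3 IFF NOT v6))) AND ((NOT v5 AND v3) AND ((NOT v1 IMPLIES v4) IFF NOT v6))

v1: False, v2: False, v3: True, v4: False, v5: False, v6: True

  ((NOT v3 OR v6) OR NOT v1) AND (NOT v2 AND (NOT v3 IFF NOT v6)) = True
    (NOT v3 OR v6) OR NOT v1 = True
      NOT v3 OR v6 = True
        NOT v3 = False
      NOT v1 = True
    NOT v2 AND (NOT v3 IFF NOT v6) = True
      NOT v2 = True
      NOT v3 IFF NOT v6 = True
        NOT v3 = False
        NOT v6 = False
  (NOT v5 AND v3) AND ((NOT v1 IMPLIES v4) IFF NOT v6) = True
    NOT v5 AND v3 = True
      NOT v5 = True
    (NOT v1 IMPLIES v4) IFF NOT v6 = True
      NOT v1 IMPLIES v4 = False
        NOT v1 = True
      NOT v6 = False
Both conjuncts True, so the formula holds.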